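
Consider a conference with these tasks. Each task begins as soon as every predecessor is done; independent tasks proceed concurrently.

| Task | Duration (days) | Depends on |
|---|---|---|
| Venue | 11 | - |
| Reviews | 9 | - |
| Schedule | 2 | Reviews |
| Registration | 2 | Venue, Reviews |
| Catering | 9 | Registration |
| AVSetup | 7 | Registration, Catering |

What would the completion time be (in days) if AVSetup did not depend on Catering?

22

Before: longest chain Venue→Registration→Catering→AVSetup = 11+2+9+7 = 29, finish 29.
Without Catering→AVSetup, AVSetup's earliest start moves from 22 to 13.
The longest chain is now Venue→Registration→Catering = 11+2+9 = 22, so the conference takes 22 days.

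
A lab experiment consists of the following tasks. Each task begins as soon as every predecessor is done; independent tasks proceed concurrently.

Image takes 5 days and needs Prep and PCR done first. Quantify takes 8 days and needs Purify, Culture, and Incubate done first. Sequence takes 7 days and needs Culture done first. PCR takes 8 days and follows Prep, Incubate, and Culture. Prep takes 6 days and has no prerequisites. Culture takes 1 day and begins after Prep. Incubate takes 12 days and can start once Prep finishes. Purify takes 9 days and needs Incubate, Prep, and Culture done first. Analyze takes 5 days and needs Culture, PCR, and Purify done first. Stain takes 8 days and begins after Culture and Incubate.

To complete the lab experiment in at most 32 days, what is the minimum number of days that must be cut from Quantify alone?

3

Current finish: 35 days; target: 32.
Quantify is on every critical path, so each day cut from Quantify cuts the finish by one (this holds down to a finish of 32).
Need 35 − 32 = 3 days off Quantify → Quantify becomes 5 days, finish becomes 32.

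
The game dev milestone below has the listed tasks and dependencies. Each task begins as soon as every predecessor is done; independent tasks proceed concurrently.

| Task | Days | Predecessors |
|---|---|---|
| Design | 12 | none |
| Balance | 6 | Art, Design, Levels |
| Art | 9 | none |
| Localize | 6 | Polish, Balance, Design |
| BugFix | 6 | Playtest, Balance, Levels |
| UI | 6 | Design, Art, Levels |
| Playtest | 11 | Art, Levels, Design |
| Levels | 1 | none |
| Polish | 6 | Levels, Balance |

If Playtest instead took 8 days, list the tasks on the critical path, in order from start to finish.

The binding path is Design→Balance→Polish→Localize = 12+6+6+6 = 30; finish at 30 days.
Playtest has 1 day of float (longest path through it is 29).
That remains the longest chain; total 30 days.

Design, Balance, Polish, Localize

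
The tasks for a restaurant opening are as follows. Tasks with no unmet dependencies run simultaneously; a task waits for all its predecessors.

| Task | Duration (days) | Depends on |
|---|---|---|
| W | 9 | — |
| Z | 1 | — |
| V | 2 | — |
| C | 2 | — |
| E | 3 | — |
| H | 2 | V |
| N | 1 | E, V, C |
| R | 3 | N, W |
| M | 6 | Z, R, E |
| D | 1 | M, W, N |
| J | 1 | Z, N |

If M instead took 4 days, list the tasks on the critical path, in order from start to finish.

Critical path before the change: W→R→M→D = 9+3+6+1 = 19 giving 19 days.
M lies on that path, so at 4 days the path becomes 17 days.
The critical path is still W→R→M→D; finish is now 17 days.

W, R, M, D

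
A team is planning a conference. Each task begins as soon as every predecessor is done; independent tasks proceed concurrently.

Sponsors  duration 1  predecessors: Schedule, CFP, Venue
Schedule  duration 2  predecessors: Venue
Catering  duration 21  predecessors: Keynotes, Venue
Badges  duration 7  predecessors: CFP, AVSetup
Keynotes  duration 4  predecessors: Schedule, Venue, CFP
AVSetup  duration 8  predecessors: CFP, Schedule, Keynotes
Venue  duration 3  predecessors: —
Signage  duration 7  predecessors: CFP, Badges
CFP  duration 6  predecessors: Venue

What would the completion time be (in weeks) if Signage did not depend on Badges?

34

Original critical path: Venue→CFP→Keynotes→AVSetup→Badges→Signage = 3+6+4+8+7+7 = 35 ⇒ 35 weeks.
Without Badges→Signage, Signage's earliest start moves from 28 to 9.
After: Venue→CFP→Keynotes→Catering = 3+6+4+21 = 34 → 34 weeks.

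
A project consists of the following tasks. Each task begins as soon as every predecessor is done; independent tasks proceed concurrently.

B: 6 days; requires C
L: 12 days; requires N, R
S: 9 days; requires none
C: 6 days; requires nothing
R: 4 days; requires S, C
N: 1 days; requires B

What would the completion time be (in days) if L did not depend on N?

Original critical path: S→R→L = 9+4+12 = 25 ⇒ 25 days.
Dropping N→L doesn't change L's earliest start (13); another predecessor still binds.
The longest chain is now S→R→L = 9+4+12 = 25, so the plan takes 25 days.

25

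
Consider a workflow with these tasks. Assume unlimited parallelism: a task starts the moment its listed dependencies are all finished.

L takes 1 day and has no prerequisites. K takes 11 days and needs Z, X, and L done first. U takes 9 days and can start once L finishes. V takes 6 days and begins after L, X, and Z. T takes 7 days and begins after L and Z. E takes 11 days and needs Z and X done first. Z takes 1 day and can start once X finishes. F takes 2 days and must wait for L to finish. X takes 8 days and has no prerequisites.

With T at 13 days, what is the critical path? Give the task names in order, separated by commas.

X, Z, T

Baseline: X→Z→K = 8+1+11 = 20 → 20 days.
The longest path through T is only 16 days, so T has float 4.
Now X→Z→T = 8+1+13 = 22 is longest, so the finish becomes 22 days.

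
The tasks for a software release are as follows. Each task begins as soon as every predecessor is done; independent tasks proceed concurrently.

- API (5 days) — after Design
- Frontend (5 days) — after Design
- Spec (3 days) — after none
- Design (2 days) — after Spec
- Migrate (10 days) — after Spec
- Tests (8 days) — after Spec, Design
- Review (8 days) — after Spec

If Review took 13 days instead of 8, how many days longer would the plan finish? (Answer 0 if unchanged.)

Baseline: Spec→Design→Tests = 3+2+8 = 13 → 13 days.
Review is off the critical path — its longest chain is 11 days, giving 2 of slack.
The binding chain switches to Spec→Review = 3+13 = 16; finish 16 days.
Change in finish: 16 − 13 = +3 days.

3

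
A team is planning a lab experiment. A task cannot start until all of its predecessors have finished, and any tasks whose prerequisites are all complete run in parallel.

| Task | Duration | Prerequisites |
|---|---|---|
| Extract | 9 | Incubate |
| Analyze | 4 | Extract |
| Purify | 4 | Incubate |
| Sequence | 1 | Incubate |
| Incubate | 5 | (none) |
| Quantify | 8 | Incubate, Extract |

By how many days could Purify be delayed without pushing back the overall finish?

Critical path: Incubate→Extract→Quantify = 5+9+8 = 22, so the finish is 22 days.
The longest chain containing Purify totals 9 days.
Slack of Purify = 18 − 5 = 13 days.

13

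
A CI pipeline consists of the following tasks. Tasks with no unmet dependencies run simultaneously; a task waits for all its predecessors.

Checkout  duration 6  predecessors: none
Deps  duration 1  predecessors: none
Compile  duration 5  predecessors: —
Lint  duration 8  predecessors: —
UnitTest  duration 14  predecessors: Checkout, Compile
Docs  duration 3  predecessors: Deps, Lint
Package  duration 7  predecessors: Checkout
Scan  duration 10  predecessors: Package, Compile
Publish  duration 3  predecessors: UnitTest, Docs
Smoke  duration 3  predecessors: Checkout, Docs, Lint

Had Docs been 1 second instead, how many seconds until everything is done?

23

Critical path before the change: Checkout→UnitTest→Publish = 6+14+3 = 23 giving 23 seconds.
Docs has 9 seconds of float (longest path through it is 14).
The critical path is still Checkout→UnitTest→Publish; finish is now 23 seconds.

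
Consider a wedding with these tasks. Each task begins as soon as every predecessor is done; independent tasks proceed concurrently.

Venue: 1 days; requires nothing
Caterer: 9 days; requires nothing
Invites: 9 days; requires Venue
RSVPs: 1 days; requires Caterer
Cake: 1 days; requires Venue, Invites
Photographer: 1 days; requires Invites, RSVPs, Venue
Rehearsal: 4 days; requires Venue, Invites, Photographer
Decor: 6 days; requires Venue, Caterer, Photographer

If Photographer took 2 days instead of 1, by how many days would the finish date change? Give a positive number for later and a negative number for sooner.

As given, the longest chain is Venue→Invites→Photographer→Decor = 1+9+1+6 = 17, so the finish is 17 days.
Photographer lies on that path, so at 2 days the path becomes 18 days.
That remains the longest chain; total 18 days.
Change in finish: 18 − 17 = +1 days.

1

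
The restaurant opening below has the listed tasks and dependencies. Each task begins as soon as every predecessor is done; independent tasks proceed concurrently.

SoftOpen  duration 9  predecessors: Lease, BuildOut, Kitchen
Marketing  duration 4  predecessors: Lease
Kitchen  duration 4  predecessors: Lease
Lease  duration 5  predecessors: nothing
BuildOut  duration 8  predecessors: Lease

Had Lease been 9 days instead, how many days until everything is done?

26

Actual critical path: Lease→BuildOut→SoftOpen = 5+8+9 = 22 ⇒ 22 days.
Lease lies on that path, so at 9 days the path becomes 26 days.
No other chain overtakes it, so the finish is 26 days.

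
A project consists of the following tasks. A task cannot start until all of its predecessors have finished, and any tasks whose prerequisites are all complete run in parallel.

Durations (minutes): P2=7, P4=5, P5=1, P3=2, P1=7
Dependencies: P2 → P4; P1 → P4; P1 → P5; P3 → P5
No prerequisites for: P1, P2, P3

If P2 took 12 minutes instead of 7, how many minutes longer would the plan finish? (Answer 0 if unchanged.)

5

Critical path before the change: P2→P4 = 7+5 = 12 giving 12 minutes.
P2 lies on that path, so at 12 minutes the path becomes 17 minutes.
The critical path is still P2→P4; finish is now 17 minutes.
Change in finish: 17 − 12 = +5 minutes.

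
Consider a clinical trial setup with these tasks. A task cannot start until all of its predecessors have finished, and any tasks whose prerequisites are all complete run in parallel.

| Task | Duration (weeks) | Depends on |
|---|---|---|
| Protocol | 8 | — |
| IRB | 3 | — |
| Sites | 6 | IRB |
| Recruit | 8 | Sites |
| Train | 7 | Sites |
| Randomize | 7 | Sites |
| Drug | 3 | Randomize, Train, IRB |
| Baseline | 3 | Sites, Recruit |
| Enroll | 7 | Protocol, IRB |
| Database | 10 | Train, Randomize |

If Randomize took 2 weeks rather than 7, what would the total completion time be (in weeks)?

As given, the longest chain is IRB→Sites→Randomize→Database = 3+6+7+10 = 26, so the finish is 26 weeks.
Randomize is on the critical path; changing it to 2 makes that path 21 weeks.
New critical path: IRB→Sites→Train→Database = 3+6+7+10 = 26 ⇒ 26 weeks.

26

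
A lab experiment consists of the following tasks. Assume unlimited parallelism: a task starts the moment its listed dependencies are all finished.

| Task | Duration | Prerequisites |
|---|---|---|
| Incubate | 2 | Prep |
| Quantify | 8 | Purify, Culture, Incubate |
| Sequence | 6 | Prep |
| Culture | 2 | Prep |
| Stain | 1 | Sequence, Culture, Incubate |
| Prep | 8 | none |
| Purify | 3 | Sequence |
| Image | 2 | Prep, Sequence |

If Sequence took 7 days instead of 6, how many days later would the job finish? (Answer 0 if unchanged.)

1

As given, the longest chain is Prep→Sequence→Purify→Quantify = 8+6+3+8 = 25, so the finish is 25 days.
Sequence lies on that path, so at 7 days the path becomes 26 days.
No other chain overtakes it, so the finish is 26 days.
Change in finish: 26 − 25 = +1 days.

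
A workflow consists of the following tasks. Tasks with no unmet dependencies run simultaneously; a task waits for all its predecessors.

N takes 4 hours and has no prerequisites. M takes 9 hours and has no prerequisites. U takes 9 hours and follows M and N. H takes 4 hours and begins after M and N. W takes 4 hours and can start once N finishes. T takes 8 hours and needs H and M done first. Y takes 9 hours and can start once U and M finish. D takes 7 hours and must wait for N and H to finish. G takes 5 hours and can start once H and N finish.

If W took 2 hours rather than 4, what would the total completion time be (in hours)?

27

Baseline: M→U→Y = 9+9+9 = 27 → 27 hours.
W is off the critical path — its longest chain is 8 hours, giving 19 of slack.
No other chain overtakes it, so the finish is 27 hours.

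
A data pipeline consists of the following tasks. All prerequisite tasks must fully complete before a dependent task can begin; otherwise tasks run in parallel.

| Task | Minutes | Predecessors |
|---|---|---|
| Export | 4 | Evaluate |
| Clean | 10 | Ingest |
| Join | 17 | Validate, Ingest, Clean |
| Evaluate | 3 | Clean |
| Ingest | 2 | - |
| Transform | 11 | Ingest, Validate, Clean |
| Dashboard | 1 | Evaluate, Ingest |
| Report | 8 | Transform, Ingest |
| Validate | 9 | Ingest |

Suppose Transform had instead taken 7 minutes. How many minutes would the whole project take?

29

As given, the longest chain is Ingest→Clean→Transform→Report = 2+10+11+8 = 31, so the finish is 31 minutes.
Since Transform is critical, the -4 change carries straight to that chain (now 27 minutes).
The binding chain switches to Ingest→Clean→Join = 2+10+17 = 29; finish 29 minutes.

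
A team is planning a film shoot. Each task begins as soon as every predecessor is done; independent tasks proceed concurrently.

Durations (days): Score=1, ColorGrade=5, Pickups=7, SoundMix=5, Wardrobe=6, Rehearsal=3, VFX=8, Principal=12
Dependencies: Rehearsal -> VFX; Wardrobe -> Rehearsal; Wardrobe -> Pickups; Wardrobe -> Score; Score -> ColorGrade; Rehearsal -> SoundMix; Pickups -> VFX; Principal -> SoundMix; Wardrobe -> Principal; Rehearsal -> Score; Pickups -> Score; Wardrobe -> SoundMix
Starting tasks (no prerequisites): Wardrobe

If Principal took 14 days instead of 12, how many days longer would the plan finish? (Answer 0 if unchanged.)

2

The binding path is Wardrobe→Principal→SoundMix = 6+12+5 = 23; finish at 23 days.
Since Principal is critical, the +2 change carries straight to that chain (now 25 days).
The critical path is still Wardrobe→Principal→SoundMix; finish is now 25 days.
Change in finish: 25 − 23 = +2 days.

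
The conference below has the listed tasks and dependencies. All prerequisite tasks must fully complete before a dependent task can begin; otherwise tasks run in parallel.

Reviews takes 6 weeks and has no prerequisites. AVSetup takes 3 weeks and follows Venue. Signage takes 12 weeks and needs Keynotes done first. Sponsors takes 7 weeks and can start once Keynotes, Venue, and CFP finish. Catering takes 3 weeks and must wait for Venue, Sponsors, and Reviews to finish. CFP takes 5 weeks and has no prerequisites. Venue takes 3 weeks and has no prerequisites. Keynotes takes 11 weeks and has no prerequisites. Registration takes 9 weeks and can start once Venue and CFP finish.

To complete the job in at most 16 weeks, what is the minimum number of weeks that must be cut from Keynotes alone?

7

Current finish: 23 weeks; target: 16.
Keynotes is on every critical path, so each week cut from Keynotes cuts the finish by one (this holds down to a finish of 15).
Need 23 − 16 = 7 weeks off Keynotes → Keynotes becomes 4 weeks, finish becomes 16.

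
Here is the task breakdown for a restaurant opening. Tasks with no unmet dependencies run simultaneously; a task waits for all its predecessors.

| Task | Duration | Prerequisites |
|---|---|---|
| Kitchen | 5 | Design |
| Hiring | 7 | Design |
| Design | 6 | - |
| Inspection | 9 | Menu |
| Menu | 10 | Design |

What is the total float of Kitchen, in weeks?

14

Critical path: Design→Menu→Inspection = 6+10+9 = 25, so the finish is 25 weeks.
The longest chain containing Kitchen totals 11 weeks.
Slack of Kitchen = 20 − 6 = 14 weeks.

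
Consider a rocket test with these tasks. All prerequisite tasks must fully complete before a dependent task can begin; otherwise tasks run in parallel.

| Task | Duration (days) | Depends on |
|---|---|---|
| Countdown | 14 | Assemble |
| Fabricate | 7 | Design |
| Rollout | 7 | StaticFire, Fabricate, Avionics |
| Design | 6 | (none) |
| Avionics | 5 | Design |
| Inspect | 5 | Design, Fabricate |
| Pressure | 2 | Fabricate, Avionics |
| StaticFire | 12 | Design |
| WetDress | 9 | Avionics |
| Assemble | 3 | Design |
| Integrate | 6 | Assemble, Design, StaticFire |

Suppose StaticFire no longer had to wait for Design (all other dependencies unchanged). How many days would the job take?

Original critical path: Design→StaticFire→Rollout = 6+12+7 = 25 ⇒ 25 days.
Without Design→StaticFire, StaticFire's earliest start moves from 6 to 0.
After: Design→Assemble→Countdown = 6+3+14 = 23 → 23 days.

23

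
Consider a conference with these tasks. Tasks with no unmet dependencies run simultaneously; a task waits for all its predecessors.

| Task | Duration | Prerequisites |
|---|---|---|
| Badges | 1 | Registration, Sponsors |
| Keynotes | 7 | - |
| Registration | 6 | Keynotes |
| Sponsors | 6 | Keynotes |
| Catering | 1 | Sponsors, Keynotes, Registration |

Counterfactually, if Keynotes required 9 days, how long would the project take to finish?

The binding path is Keynotes→Sponsors→Catering = 7+6+1 = 14; finish at 14 days.
Since Keynotes is critical, the +2 change carries straight to that chain (now 16 days).
The critical path is still Keynotes→Sponsors→Catering; finish is now 16 days.

16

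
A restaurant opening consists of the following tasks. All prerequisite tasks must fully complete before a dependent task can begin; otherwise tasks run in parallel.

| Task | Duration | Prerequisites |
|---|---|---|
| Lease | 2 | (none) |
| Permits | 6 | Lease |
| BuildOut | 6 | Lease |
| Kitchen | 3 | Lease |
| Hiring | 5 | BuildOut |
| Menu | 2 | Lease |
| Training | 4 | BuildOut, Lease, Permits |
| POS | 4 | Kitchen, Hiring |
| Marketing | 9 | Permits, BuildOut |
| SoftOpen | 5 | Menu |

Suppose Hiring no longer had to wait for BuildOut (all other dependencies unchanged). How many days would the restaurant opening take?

With the dependency in place, Lease→Permits→Marketing = 2+6+9 = 17 sets the finish at 17 days.
Without BuildOut→Hiring, Hiring's earliest start moves from 8 to 0.
The longest chain is now Lease→Permits→Marketing = 2+6+9 = 17, so the restaurant opening takes 17 days.

17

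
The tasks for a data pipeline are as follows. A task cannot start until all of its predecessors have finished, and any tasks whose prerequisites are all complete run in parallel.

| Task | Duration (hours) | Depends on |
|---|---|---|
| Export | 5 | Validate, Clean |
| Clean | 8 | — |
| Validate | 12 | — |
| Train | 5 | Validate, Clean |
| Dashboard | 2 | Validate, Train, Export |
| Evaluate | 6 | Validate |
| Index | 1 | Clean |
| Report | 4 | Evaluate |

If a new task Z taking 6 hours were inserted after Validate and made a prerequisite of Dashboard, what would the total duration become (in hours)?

Originally the project takes 22 hours.
With Z inserted, Dashboard now waits for max(Validate, Train, Export, Z).
New critical path: Validate→Evaluate→Report = 12+6+4 = 22 ⇒ 22 hours.

22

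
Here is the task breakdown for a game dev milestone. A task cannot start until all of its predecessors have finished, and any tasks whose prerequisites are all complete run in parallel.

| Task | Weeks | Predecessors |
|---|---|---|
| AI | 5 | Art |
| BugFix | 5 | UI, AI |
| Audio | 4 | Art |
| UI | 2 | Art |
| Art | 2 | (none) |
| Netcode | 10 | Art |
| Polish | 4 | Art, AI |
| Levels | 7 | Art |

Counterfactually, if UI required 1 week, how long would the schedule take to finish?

Baseline: Art→AI→BugFix = 2+5+5 = 12 → 12 weeks.
UI has 3 weeks of float (longest path through it is 9).
The critical path is still Art→AI→BugFix; finish is now 12 weeks.

12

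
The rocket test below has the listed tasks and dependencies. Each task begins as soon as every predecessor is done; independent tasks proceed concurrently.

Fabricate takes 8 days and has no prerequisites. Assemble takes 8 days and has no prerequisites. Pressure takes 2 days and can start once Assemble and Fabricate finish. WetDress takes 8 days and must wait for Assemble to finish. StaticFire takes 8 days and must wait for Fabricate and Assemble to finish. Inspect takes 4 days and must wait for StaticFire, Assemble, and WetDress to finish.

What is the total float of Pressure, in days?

Fabricate→StaticFire→Inspect = 8+8+4 = 20 sets the makespan at 20 days.
Longest path through Pressure: 10 days (earliest finish 10, latest finish 20).
Slack of Pressure = 18 − 8 = 10 days.

10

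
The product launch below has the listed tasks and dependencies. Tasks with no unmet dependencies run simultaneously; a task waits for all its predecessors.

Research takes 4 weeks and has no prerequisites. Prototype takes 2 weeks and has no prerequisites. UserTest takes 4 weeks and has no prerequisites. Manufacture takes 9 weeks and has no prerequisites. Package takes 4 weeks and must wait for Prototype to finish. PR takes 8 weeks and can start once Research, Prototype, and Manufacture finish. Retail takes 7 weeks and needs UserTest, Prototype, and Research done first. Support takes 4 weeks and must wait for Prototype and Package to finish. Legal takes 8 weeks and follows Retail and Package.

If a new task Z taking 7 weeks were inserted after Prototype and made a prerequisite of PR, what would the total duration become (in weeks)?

19

Originally the project takes 19 weeks.
With Z inserted, PR now waits for max(Research, Prototype, Manufacture, Z).
New critical path: Research→Retail→Legal = 4+7+8 = 19 ⇒ 19 weeks.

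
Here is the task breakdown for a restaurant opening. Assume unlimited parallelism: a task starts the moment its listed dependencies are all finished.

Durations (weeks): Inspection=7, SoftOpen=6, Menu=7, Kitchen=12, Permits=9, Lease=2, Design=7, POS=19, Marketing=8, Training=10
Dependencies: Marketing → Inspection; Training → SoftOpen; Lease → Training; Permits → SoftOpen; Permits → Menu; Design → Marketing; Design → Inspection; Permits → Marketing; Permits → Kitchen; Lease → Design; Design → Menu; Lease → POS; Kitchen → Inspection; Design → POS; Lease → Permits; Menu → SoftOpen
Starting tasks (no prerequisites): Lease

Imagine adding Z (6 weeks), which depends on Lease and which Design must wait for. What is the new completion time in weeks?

Originally the schedule takes 30 weeks.
With Z inserted, Design now waits for max(Lease, Z).
New critical path: Lease→Z→Design→POS = 2+6+7+19 = 34 ⇒ 34 weeks.

34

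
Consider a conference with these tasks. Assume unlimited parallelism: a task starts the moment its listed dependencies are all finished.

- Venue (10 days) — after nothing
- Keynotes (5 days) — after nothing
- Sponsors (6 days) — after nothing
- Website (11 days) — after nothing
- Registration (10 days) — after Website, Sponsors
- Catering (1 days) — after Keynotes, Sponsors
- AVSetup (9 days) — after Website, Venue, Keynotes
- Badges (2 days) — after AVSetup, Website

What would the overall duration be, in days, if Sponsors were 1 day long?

Critical path before the change: Website→AVSetup→Badges = 11+9+2 = 22 giving 22 days.
Sponsors has 6 days of float (longest path through it is 16).
That remains the longest chain; total 22 days.

22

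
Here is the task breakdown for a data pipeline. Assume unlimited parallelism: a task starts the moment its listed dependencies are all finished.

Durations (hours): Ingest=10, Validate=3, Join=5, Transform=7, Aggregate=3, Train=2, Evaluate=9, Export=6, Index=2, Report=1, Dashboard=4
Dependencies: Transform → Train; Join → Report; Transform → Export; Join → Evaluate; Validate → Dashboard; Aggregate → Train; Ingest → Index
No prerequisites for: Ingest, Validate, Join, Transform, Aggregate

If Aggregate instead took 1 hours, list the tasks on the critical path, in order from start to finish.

Join, Evaluate

Actual critical path: Join→Evaluate = 5+9 = 14 ⇒ 14 hours.
The longest path through Aggregate is only 5 hours, so Aggregate has float 9.
No other chain overtakes it, so the finish is 14 hours.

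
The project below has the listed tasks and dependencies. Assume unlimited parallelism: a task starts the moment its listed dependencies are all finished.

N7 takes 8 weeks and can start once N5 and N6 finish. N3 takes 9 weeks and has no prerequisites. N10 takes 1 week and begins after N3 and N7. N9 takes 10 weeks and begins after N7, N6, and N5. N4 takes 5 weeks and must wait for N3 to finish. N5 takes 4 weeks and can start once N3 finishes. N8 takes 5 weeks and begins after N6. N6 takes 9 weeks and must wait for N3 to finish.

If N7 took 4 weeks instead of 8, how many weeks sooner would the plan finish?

4

As given, the longest chain is N3→N6→N7→N9 = 9+9+8+10 = 36, so the finish is 36 weeks.
Since N7 is critical, the -4 change carries straight to that chain (now 32 weeks).
No other chain overtakes it, so the finish is 32 weeks.
Change in finish: 32 − 36 = -4 weeks.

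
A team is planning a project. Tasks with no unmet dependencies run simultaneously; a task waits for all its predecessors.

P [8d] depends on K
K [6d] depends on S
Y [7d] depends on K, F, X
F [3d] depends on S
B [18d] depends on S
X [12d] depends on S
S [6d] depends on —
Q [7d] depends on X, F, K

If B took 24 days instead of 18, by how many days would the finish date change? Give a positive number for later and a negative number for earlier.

As given, the longest chain is S→X→Q = 6+12+7 = 25, so the finish is 25 days.
B has 1 day of float (longest path through it is 24).
Now S→B = 6+24 = 30 is longest, so the finish becomes 30 days.
Change in finish: 30 − 25 = +5 days.

5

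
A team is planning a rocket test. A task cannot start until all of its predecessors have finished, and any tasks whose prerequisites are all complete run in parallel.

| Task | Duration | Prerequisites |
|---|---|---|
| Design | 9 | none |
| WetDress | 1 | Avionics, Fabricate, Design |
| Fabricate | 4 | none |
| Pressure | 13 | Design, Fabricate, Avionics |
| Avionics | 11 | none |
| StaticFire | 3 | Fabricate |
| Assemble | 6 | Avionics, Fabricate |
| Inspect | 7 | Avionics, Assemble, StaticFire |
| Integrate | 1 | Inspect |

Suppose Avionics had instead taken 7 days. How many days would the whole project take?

22

Critical path before the change: Avionics→Assemble→Inspect→Integrate = 11+6+7+1 = 25 giving 25 days.
Avionics lies on that path, so at 7 days the path becomes 21 days.
The binding chain switches to Design→Pressure = 9+13 = 22; finish 22 days.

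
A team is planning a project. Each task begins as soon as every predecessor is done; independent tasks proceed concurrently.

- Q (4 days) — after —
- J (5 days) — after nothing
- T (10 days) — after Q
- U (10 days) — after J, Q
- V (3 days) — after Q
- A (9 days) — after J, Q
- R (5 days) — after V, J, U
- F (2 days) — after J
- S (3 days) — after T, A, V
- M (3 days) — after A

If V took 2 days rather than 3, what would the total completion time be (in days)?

20

As given, the longest chain is J→U→R = 5+10+5 = 20, so the finish is 20 days.
V has 8 days of float (longest path through it is 12).
That remains the longest chain; total 20 days.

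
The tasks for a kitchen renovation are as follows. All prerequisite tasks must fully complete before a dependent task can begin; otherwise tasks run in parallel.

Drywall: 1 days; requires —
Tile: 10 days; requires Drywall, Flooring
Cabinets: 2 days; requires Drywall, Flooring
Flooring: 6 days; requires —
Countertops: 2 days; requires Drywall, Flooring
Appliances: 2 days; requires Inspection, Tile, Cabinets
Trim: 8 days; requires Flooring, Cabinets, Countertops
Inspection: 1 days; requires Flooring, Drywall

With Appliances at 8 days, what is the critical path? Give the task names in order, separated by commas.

Flooring, Tile, Appliances

Actual critical path: Flooring→Tile→Appliances = 6+10+2 = 18 ⇒ 18 days.
Appliances is on the critical path; changing it to 8 makes that path 24 days.
That remains the longest chain; total 24 days.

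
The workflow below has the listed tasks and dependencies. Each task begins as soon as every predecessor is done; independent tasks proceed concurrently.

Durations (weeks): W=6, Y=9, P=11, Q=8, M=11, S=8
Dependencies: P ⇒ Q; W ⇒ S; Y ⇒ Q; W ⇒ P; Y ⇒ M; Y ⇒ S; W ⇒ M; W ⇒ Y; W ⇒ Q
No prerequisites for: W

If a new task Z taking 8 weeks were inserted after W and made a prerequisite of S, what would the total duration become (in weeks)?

26

Originally the workflow takes 26 weeks.
With Z inserted, S now waits for max(W, Y, Z).
New critical path: W→Y→M = 6+9+11 = 26 ⇒ 26 weeks.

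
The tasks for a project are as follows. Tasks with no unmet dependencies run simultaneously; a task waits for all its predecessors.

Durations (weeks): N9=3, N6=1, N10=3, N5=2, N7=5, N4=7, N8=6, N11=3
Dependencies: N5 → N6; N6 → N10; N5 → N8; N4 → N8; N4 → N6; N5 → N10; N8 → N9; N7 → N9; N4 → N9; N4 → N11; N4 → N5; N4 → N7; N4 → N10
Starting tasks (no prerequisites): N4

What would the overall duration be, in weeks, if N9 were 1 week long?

16

Baseline: N4→N5→N8→N9 = 7+2+6+3 = 18 → 18 weeks.
N9 is on the critical path; changing it to 1 makes that path 16 weeks.
No other chain overtakes it, so the finish is 16 weeks.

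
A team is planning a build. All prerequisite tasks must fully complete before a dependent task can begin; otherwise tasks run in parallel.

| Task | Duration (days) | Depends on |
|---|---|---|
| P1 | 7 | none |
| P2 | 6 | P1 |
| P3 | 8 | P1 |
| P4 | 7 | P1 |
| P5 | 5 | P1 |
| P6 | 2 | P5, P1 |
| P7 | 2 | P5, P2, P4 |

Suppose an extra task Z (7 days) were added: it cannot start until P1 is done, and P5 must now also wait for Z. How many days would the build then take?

Originally the build takes 16 days.
With Z inserted, P5 now waits for max(P1, Z).
New critical path: P1→Z→P5→P6 = 7+7+5+2 = 21 ⇒ 21 days.

21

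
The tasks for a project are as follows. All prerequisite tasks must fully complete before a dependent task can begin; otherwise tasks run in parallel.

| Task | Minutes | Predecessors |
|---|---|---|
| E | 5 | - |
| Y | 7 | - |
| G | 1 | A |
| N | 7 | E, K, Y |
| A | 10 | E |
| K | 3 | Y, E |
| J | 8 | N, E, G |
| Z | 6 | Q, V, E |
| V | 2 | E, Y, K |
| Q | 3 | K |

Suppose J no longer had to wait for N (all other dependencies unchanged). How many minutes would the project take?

24

Original critical path: Y→K→N→J = 7+3+7+8 = 25 ⇒ 25 minutes.
Without N→J, J's earliest start moves from 17 to 16.
The longest chain is now E→A→G→J = 5+10+1+8 = 24, so the project takes 24 minutes.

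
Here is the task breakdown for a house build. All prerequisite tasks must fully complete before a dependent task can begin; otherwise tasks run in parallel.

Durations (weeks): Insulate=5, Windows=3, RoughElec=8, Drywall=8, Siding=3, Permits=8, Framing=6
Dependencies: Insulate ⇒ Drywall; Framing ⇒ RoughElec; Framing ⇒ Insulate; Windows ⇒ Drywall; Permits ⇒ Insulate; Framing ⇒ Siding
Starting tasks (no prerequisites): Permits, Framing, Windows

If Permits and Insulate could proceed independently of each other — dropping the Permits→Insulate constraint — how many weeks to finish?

19

Before: longest chain Permits→Insulate→Drywall = 8+5+8 = 21, finish 21.
Without Permits→Insulate, Insulate's earliest start moves from 8 to 6.
After: Framing→Insulate→Drywall = 6+5+8 = 19 → 19 weeks.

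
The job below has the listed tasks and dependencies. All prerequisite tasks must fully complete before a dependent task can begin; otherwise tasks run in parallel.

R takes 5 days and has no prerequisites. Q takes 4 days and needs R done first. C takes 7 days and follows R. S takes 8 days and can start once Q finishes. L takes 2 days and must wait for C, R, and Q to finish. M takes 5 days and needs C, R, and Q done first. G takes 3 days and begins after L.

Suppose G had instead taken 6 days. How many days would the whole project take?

20

Baseline: R→C→L→G = 5+7+2+3 = 17 → 17 days.
G is on the critical path; changing it to 6 makes that path 20 days.
That remains the longest chain; total 20 days.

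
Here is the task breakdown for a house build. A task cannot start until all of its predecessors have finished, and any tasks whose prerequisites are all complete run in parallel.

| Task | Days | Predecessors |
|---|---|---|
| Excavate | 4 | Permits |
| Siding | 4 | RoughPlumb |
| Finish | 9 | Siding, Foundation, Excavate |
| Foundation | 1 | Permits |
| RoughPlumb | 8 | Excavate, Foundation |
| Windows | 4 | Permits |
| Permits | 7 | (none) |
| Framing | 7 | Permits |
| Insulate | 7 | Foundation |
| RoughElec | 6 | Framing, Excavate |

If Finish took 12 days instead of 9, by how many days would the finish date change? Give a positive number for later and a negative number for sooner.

3

Baseline: Permits→Excavate→RoughPlumb→Siding→Finish = 7+4+8+4+9 = 32 → 32 days.
Finish lies on that path, so at 12 days the path becomes 35 days.
That remains the longest chain; total 35 days.
Change in finish: 35 − 32 = +3 days.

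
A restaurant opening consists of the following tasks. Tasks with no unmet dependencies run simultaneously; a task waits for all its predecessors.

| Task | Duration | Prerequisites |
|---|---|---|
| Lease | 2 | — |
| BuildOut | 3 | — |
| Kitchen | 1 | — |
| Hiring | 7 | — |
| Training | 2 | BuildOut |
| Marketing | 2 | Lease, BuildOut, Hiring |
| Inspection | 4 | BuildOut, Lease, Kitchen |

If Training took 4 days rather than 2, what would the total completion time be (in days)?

9

The binding path is Hiring→Marketing = 7+2 = 9; finish at 9 days.
The longest path through Training is only 5 days, so Training has float 4.
No other chain overtakes it, so the finish is 9 days.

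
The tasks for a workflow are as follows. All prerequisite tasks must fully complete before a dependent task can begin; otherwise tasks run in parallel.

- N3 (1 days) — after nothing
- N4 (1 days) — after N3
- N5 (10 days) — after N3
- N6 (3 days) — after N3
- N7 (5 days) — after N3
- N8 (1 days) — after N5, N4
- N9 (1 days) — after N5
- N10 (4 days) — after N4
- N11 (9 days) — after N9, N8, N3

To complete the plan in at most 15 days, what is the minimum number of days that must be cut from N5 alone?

Current finish: 21 days; target: 15.
N5 is on every critical path, so each day cut from N5 cuts the finish by one (this holds down to a finish of 12).
Need 21 − 15 = 6 days off N5 → N5 becomes 4 days, finish becomes 15.

6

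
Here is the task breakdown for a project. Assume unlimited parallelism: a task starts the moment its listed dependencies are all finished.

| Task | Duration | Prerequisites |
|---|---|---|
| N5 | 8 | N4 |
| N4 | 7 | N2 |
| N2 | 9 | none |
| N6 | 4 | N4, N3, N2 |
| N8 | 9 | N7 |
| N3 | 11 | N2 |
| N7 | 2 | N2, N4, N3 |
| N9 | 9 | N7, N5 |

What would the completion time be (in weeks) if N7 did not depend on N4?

33

Before: longest chain N2→N4→N5→N9 = 9+7+8+9 = 33, finish 33.
Dropping N4→N7 doesn't change N7's earliest start (20); another predecessor still binds.
The longest chain is now N2→N4→N5→N9 = 9+7+8+9 = 33, so the plan takes 33 weeks.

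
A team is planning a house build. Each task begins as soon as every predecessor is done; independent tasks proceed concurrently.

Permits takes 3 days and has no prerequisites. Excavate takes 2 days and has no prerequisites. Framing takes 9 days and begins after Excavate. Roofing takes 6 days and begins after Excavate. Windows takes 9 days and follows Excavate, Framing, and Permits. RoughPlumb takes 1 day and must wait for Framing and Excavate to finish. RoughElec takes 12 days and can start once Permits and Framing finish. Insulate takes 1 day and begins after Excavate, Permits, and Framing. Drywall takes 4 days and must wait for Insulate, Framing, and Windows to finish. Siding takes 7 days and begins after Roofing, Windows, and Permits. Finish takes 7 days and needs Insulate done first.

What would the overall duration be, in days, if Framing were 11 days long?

Baseline: Excavate→Framing→Windows→Siding = 2+9+9+7 = 27 → 27 days.
Framing lies on that path, so at 11 days the path becomes 29 days.
The critical path is still Excavate→Framing→Windows→Siding; finish is now 29 days.

29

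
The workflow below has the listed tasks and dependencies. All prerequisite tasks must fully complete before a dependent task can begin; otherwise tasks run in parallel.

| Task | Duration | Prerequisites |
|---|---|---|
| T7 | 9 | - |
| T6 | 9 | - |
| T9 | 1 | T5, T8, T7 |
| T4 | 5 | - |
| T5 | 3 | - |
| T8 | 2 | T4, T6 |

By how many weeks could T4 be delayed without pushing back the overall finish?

4

The longest chain is T6→T8→T9 = 9+2+1 = 12; overall finish 12 weeks.
Longest path through T4: 8 weeks (earliest finish 5, latest finish 9).
Slack of T4 = 4 − 0 = 4 weeks.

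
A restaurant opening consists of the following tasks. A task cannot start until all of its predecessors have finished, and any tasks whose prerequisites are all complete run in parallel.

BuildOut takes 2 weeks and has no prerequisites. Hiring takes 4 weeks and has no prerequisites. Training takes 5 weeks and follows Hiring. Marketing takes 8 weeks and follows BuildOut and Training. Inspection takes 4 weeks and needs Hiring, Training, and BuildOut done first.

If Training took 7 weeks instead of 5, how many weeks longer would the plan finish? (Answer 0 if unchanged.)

The binding path is Hiring→Training→Marketing = 4+5+8 = 17; finish at 17 weeks.
Since Training is critical, the +2 change carries straight to that chain (now 19 weeks).
That remains the longest chain; total 19 weeks.
Change in finish: 19 − 17 = +2 weeks.

2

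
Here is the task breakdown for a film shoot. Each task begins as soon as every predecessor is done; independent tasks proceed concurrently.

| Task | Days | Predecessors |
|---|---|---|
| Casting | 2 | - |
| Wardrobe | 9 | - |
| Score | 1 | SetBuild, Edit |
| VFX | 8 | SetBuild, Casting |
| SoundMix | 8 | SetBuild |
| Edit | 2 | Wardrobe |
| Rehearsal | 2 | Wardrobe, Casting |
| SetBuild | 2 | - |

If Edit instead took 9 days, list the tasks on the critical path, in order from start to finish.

Wardrobe, Edit, Score

The binding path is Wardrobe→Edit→Score = 9+2+1 = 12; finish at 12 days.
Edit lies on that path, so at 9 days the path becomes 19 days.
No other chain overtakes it, so the finish is 19 days.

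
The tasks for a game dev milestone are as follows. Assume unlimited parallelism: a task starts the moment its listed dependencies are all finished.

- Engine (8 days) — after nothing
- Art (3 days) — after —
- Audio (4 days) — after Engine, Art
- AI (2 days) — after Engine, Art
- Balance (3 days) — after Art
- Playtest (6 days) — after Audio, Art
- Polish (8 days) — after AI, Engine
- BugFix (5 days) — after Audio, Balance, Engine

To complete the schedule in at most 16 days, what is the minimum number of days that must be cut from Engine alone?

Current finish: 18 days; target: 16.
Engine is on every critical path, so each day cut from Engine cuts the finish by one (this holds down to a finish of 13).
Need 18 − 16 = 2 days off Engine → Engine becomes 6 days, finish becomes 16.

2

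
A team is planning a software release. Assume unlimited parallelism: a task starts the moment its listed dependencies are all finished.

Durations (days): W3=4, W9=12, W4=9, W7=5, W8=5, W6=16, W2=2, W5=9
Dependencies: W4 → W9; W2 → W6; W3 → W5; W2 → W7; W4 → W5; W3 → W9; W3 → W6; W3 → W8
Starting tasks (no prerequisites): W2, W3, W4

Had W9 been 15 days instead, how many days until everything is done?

24

The binding path is W4→W9 = 9+12 = 21; finish at 21 days.
W9 is on the critical path; changing it to 15 makes that path 24 days.
That remains the longest chain; total 24 days.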